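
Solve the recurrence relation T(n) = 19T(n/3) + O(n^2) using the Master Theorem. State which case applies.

Master Theorem for T(n) = 19T(n/3) + O(n^2):

a = 19, b = 3, c = 2
log_b(a) = log_3(19) = 2.6801

Case 1: c = 2 < log_3(19) = 2.6801
T(n) = O(n^(log_3 19))

For T(n) = 19T(n/3) + O(n^2): log_3(19) = 2.6801. This is Case 1 of the Master Theorem (c < log_b(a), work dominated by leaves), giving O(n^(log_3 19)).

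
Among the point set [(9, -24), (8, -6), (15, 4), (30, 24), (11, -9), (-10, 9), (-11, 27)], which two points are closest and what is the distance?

Computing all pairwise distances among 7 points:

d((9, -24), (8, -6)) = 18.0278
d((9, -24), (15, 4)) = 28.6356
d((9, -24), (30, 24)) = 52.3927
d((9, -24), (11, -9)) = 15.1327
d((9, -24), (-10, 9)) = 38.0789
d((9, -24), (-11, 27)) = 54.7814
d((8, -6), (15, 4)) = 12.2066
d((8, -6), (30, 24)) = 37.2022
d((8, -6), (11, -9)) = 4.2426 <-- minimum
d((8, -6), (-10, 9)) = 23.4307
d((8, -6), (-11, 27)) = 38.0789
d((15, 4), (30, 24)) = 25.0
d((15, 4), (11, -9)) = 13.6015
d((15, 4), (-10, 9)) = 25.4951
d((15, 4), (-11, 27)) = 34.7131
d((30, 24), (11, -9)) = 38.0789
d((30, 24), (-10, 9)) = 42.72
d((30, 24), (-11, 27)) = 41.1096
d((11, -9), (-10, 9)) = 27.6586
d((11, -9), (-11, 27)) = 42.19
d((-10, 9), (-11, 27)) = 18.0278

Closest pair: (8, -6) and (11, -9) with distance 4.2426

The closest pair is (8, -6) and (11, -9) with Euclidean distance 4.2426. For 7 points, brute-force pairwise comparison is shown above. For large n, the divide-and-conquer algorithm (sort by x, recurse on halves, check the dividing strip) achieves O(n log n).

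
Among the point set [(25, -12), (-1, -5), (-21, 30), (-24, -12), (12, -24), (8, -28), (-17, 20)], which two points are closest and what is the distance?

Computing all pairwise distances among 7 points:

d((25, -12), (-1, -5)) = 26.9258
d((25, -12), (-21, 30)) = 62.2896
d((25, -12), (-24, -12)) = 49.0
d((25, -12), (12, -24)) = 17.6918
d((25, -12), (8, -28)) = 23.3452
d((25, -12), (-17, 20)) = 52.8015
d((-1, -5), (-21, 30)) = 40.3113
d((-1, -5), (-24, -12)) = 24.0416
d((-1, -5), (12, -24)) = 23.0217
d((-1, -5), (8, -28)) = 24.6982
d((-1, -5), (-17, 20)) = 29.6816
d((-21, 30), (-24, -12)) = 42.107
d((-21, 30), (12, -24)) = 63.2851
d((-21, 30), (8, -28)) = 64.846
d((-21, 30), (-17, 20)) = 10.7703
d((-24, -12), (12, -24)) = 37.9473
d((-24, -12), (8, -28)) = 35.7771
d((-24, -12), (-17, 20)) = 32.7567
d((12, -24), (8, -28)) = 5.6569 <-- minimum
d((12, -24), (-17, 20)) = 52.6972
d((8, -28), (-17, 20)) = 54.1202

Closest pair: (12, -24) and (8, -28) with distance 5.6569

The closest pair is (12, -24) and (8, -28) with Euclidean distance 5.6569. For 7 points, brute-force pairwise comparison is shown above. For large n, the divide-and-conquer algorithm (sort by x, recurse on halves, check the dividing strip) achieves O(n log n).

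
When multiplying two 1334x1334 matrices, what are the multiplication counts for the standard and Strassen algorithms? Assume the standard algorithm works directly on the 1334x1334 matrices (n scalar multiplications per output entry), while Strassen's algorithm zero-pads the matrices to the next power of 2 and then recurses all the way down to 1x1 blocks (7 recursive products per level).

Matrix multiplication for 1334x1334 matrices:

Strassen's algorithm requires power-of-2 dimensions. Pad 1334x1334 to 2048x2048 (next power of 2).

Standard algorithm: 1334^3 = 2373927704 multiplications
Strassen's algorithm: 7^(log2(2048)) = 7^11 = 1977326743 multiplications
Savings: 2373927704 - 1977326743 = 396600961 multiplications

Standard: 2373927704 multiplications (1334^3). Strassen: 1977326743 multiplications (7^11, after padding to 2048x2048). Strassen reduces 8 recursive multiplications to 7 at each level.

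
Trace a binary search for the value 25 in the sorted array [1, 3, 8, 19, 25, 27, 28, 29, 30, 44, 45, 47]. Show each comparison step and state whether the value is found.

Binary search for 25 in [1, 3, 8, 19, 25, 27, 28, 29, 30, 44, 45, 47]:

lo=0, hi=11, mid=5, arr[mid]=27 -> 27 > 25, search left half
lo=0, hi=4, mid=2, arr[mid]=8 -> 8 < 25, search right half
lo=3, hi=4, mid=3, arr[mid]=19 -> 19 < 25, search right half
lo=4, hi=4, mid=4, arr[mid]=25 -> Found target at index 4!

Binary search finds 25 at index 4 after 4 comparisons. The search repeatedly halves the search space by comparing with the middle element.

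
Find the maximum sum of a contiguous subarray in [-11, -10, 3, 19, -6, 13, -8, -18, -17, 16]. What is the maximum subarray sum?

Using Kadane's algorithm on [-11, -10, 3, 19, -6, 13, -8, -18, -17, 16]:

Scanning through the array:
Position 1 (value -10): max_ending_here = -10, max_so_far = -10
Position 2 (value 3): max_ending_here = 3, max_so_far = 3
Position 3 (value 19): max_ending_here = 22, max_so_far = 22
Position 4 (value -6): max_ending_here = 16, max_so_far = 22
Position 5 (value 13): max_ending_here = 29, max_so_far = 29
Position 6 (value -8): max_ending_here = 21, max_so_far = 29
Position 7 (value -18): max_ending_here = 3, max_so_far = 29
Position 8 (value -17): max_ending_here = -14, max_so_far = 29
Position 9 (value 16): max_ending_here = 16, max_so_far = 29

Maximum subarray: [3, 19, -6, 13]
Maximum sum: 29

The maximum subarray is [3, 19, -6, 13] with sum 29. This subarray runs from index 2 to index 5.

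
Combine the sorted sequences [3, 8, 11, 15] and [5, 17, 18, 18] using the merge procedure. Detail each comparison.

Merging process:

Compare 3 vs 5: take 3 from left. Merged: [3]
Compare 8 vs 5: take 5 from right. Merged: [3, 5]
Compare 8 vs 17: take 8 from left. Merged: [3, 5, 8]
Compare 11 vs 17: take 11 from left. Merged: [3, 5, 8, 11]
Compare 15 vs 17: take 15 from left. Merged: [3, 5, 8, 11, 15]
Append remaining from right: [17, 18, 18]. Merged: [3, 5, 8, 11, 15, 17, 18, 18]

Final merged array: [3, 5, 8, 11, 15, 17, 18, 18]
Total comparisons: 5

The merged array is [3, 5, 8, 11, 15, 17, 18, 18], requiring 5 comparisons. The merge step runs in O(n) time where n is the total number of elements.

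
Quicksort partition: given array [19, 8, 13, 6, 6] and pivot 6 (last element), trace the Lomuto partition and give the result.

Lomuto partition with pivot = 6:

Initial array: [19, 8, 13, 6, 6]

arr[0]=19 > 6: no swap
arr[1]=8 > 6: no swap
arr[2]=13 > 6: no swap
arr[3]=6 <= 6: swap with position 0, array becomes [6, 8, 13, 19, 6]

Place pivot at position 1: [6, 6, 13, 19, 8]
Pivot position: 1

After partitioning with pivot 6, the array becomes [6, 6, 13, 19, 8]. The pivot is placed at index 1. All elements to the left of the pivot are <= 6, and all elements to the right are > 6.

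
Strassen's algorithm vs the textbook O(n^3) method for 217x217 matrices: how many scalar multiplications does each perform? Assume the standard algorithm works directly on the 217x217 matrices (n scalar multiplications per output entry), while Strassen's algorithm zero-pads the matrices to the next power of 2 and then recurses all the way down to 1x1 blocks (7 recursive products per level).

Matrix multiplication for 217x217 matrices:

Strassen's algorithm requires power-of-2 dimensions. Pad 217x217 to 256x256 (next power of 2).

Standard algorithm: 217^3 = 10218313 multiplications
Strassen's algorithm: 7^(log2(256)) = 7^8 = 5764801 multiplications
Savings: 10218313 - 5764801 = 4453512 multiplications

Standard: 10218313 multiplications (217^3). Strassen: 5764801 multiplications (7^8, after padding to 256x256). Strassen reduces 8 recursive multiplications to 7 at each level.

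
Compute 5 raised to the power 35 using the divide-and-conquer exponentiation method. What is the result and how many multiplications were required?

Computing 5^35 by squaring (build up from 5^1; each line after the first costs one multiplication):

5^1 = 5
5^2 = (5^1)^2 = 5^2 = 25
5^4 = (5^2)^2 = 25^2 = 625
5^8 = (5^4)^2 = 625^2 = 390625
5^16 = (5^8)^2 = 390625^2 = 152587890625
5^17 = 5 * 5^16 = 5 * 152587890625 = 762939453125
5^34 = (5^17)^2 = 762939453125^2 = 582076609134674072265625
5^35 = 5 * 5^34 = 5 * 582076609134674072265625 = 2910383045673370361328125

Result: 2910383045673370361328125
Multiplications needed: 7 (7 lines after 5^1)

5^35 = 2910383045673370361328125. Using exponentiation by squaring, this requires 7 multiplications. The key idea: if the exponent is even, square the half-power; if odd, multiply by the base once.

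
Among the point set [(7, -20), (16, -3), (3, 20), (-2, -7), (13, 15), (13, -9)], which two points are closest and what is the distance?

Computing all pairwise distances among 6 points:

d((7, -20), (16, -3)) = 19.2354
d((7, -20), (3, 20)) = 40.1995
d((7, -20), (-2, -7)) = 15.8114
d((7, -20), (13, 15)) = 35.5106
d((7, -20), (13, -9)) = 12.53
d((16, -3), (3, 20)) = 26.4197
d((16, -3), (-2, -7)) = 18.4391
d((16, -3), (13, 15)) = 18.2483
d((16, -3), (13, -9)) = 6.7082 <-- minimum
d((3, 20), (-2, -7)) = 27.4591
d((3, 20), (13, 15)) = 11.1803
d((3, 20), (13, -9)) = 30.6757
d((-2, -7), (13, 15)) = 26.6271
d((-2, -7), (13, -9)) = 15.1327
d((13, 15), (13, -9)) = 24.0

Closest pair: (16, -3) and (13, -9) with distance 6.7082

The closest pair is (16, -3) and (13, -9) with Euclidean distance 6.7082. For 6 points, brute-force pairwise comparison is shown above. For large n, the divide-and-conquer algorithm (sort by x, recurse on halves, check the dividing strip) achieves O(n log n).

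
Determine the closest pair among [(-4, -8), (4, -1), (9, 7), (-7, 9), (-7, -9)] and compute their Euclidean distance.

Computing all pairwise distances among 5 points:

d((-4, -8), (4, -1)) = 10.6301
d((-4, -8), (9, 7)) = 19.8494
d((-4, -8), (-7, 9)) = 17.2627
d((-4, -8), (-7, -9)) = 3.1623 <-- minimum
d((4, -1), (9, 7)) = 9.434
d((4, -1), (-7, 9)) = 14.8661
d((4, -1), (-7, -9)) = 13.6015
d((9, 7), (-7, 9)) = 16.1245
d((9, 7), (-7, -9)) = 22.6274
d((-7, 9), (-7, -9)) = 18.0

Closest pair: (-4, -8) and (-7, -9) with distance 3.1623

The closest pair is (-4, -8) and (-7, -9) with Euclidean distance 3.1623. For 5 points, brute-force pairwise comparison is shown above. For large n, the divide-and-conquer algorithm (sort by x, recurse on halves, check the dividing strip) achieves O(n log n).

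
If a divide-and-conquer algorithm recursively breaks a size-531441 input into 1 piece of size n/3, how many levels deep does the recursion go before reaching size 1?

For divide and conquer with division factor 3:

Problem sizes at each level:
Level 0: 531441
Level 1: 177147
Level 2: 59049
Level 3: 19683
Level 4: 6561
Level 5: 2187
Level 6: 729
Level 7: 243
Level 8: 81
Level 9: 27
Level 10: 9
Level 11: 3
Level 12: 1

The root is level 0 and the size-1 base case is level 12 (the tree spans levels 0 through 12, i.e. 13 levels counting the root), so the depth is the number of divisions: log_3(531441) = 12

The recursion tree depth is log_3(531441) = 12. At each level, the problem size is divided by 3, so it takes 12 divisions to reduce to a base case of size 1. The algorithm makes 1 recursive call at each level.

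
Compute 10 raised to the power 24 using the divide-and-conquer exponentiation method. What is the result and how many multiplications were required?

Computing 10^24 by squaring (build up from 10^1; each line after the first costs one multiplication):

10^1 = 10
10^2 = (10^1)^2 = 10^2 = 100
10^3 = 10 * 10^2 = 10 * 100 = 1000
10^6 = (10^3)^2 = 1000^2 = 1000000
10^12 = (10^6)^2 = 1000000^2 = 1000000000000
10^24 = (10^12)^2 = 1000000000000^2 = 1000000000000000000000000

Result: 1000000000000000000000000
Multiplications needed: 5 (5 lines after 10^1)

10^24 = 1000000000000000000000000. Using exponentiation by squaring, this requires 5 multiplications. The key idea: if the exponent is even, square the half-power; if odd, multiply by the base once.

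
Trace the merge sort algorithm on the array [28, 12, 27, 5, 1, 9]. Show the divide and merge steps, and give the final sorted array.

Merge sort trace:

Split: [28, 12, 27, 5, 1, 9] -> [28, 12, 27] and [5, 1, 9]
  Split: [28, 12, 27] -> [28] and [12, 27]
    Split: [12, 27] -> [12] and [27]
    Merge: [12] + [27] -> [12, 27]
  Merge: [28] + [12, 27] -> [12, 27, 28]
  Split: [5, 1, 9] -> [5] and [1, 9]
    Split: [1, 9] -> [1] and [9]
    Merge: [1] + [9] -> [1, 9]
  Merge: [5] + [1, 9] -> [1, 5, 9]
Merge: [12, 27, 28] + [1, 5, 9] -> [1, 5, 9, 12, 27, 28]

Final sorted array: [1, 5, 9, 12, 27, 28]

The merge sort proceeds by recursively splitting the array and merging sorted halves.
After all merges, the sorted array is [1, 5, 9, 12, 27, 28].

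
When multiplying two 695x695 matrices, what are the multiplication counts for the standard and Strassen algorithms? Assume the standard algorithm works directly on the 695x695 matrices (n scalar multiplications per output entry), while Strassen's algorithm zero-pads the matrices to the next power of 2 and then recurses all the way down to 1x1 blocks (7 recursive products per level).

Matrix multiplication for 695x695 matrices:

Strassen's algorithm requires power-of-2 dimensions. Pad 695x695 to 1024x1024 (next power of 2).

Standard algorithm: 695^3 = 335702375 multiplications
Strassen's algorithm: 7^(log2(1024)) = 7^10 = 282475249 multiplications
Savings: 335702375 - 282475249 = 53227126 multiplications

Standard: 335702375 multiplications (695^3). Strassen: 282475249 multiplications (7^10, after padding to 1024x1024). Strassen reduces 8 recursive multiplications to 7 at each level.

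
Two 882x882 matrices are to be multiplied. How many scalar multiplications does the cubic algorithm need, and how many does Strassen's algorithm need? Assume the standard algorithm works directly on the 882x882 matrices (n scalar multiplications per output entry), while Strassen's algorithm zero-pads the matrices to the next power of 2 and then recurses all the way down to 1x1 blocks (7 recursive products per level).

Matrix multiplication for 882x882 matrices:

Strassen's algorithm requires power-of-2 dimensions. Pad 882x882 to 1024x1024 (next power of 2).

Standard algorithm: 882^3 = 686128968 multiplications
Strassen's algorithm: 7^(log2(1024)) = 7^10 = 282475249 multiplications
Savings: 686128968 - 282475249 = 403653719 multiplications

Standard: 686128968 multiplications (882^3). Strassen: 282475249 multiplications (7^10, after padding to 1024x1024). Strassen reduces 8 recursive multiplications to 7 at each level.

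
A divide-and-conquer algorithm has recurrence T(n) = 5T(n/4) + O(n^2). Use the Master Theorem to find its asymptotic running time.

Master Theorem for T(n) = 5T(n/4) + O(n^2):

a = 5, b = 4, c = 2
log_b(a) = log_4(5) = 1.1610

Case 3: c = 2 > log_4(5) = 1.1610
T(n) = O(n^2) = O(n^2)

For T(n) = 5T(n/4) + O(n^2): log_4(5) = 1.1610. This is Case 3 of the Master Theorem (c > log_b(a), work dominated by root), giving O(n^2).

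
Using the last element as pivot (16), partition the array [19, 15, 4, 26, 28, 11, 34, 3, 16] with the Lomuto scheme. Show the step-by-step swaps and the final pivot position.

Lomuto partition with pivot = 16:

Initial array: [19, 15, 4, 26, 28, 11, 34, 3, 16]

arr[0]=19 > 16: no swap
arr[1]=15 <= 16: swap with position 0, array becomes [15, 19, 4, 26, 28, 11, 34, 3, 16]
arr[2]=4 <= 16: swap with position 1, array becomes [15, 4, 19, 26, 28, 11, 34, 3, 16]
arr[3]=26 > 16: no swap
arr[4]=28 > 16: no swap
arr[5]=11 <= 16: swap with position 2, array becomes [15, 4, 11, 26, 28, 19, 34, 3, 16]
arr[6]=34 > 16: no swap
arr[7]=3 <= 16: swap with position 3, array becomes [15, 4, 11, 3, 28, 19, 34, 26, 16]

Place pivot at position 4: [15, 4, 11, 3, 16, 19, 34, 26, 28]
Pivot position: 4

After partitioning with pivot 16, the array becomes [15, 4, 11, 3, 16, 19, 34, 26, 28]. The pivot is placed at index 4. All elements to the left of the pivot are <= 16, and all elements to the right are > 16.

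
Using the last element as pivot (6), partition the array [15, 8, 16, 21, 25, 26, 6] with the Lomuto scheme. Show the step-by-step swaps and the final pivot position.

Lomuto partition with pivot = 6:

Initial array: [15, 8, 16, 21, 25, 26, 6]

arr[0]=15 > 6: no swap
arr[1]=8 > 6: no swap
arr[2]=16 > 6: no swap
arr[3]=21 > 6: no swap
arr[4]=25 > 6: no swap
arr[5]=26 > 6: no swap

Place pivot at position 0: [6, 8, 16, 21, 25, 26, 15]
Pivot position: 0

After partitioning with pivot 6, the array becomes [6, 8, 16, 21, 25, 26, 15]. The pivot is placed at index 0. All elements to the left of the pivot are <= 6, and all elements to the right are > 6.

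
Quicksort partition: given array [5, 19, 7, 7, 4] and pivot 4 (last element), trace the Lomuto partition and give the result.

Lomuto partition with pivot = 4:

Initial array: [5, 19, 7, 7, 4]

arr[0]=5 > 4: no swap
arr[1]=19 > 4: no swap
arr[2]=7 > 4: no swap
arr[3]=7 > 4: no swap

Place pivot at position 0: [4, 19, 7, 7, 5]
Pivot position: 0

After partitioning with pivot 4, the array becomes [4, 19, 7, 7, 5]. The pivot is placed at index 0. All elements to the left of the pivot are <= 4, and all elements to the right are > 4.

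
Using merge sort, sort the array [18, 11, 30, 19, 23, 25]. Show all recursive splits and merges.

Merge sort trace:

Split: [18, 11, 30, 19, 23, 25] -> [18, 11, 30] and [19, 23, 25]
  Split: [18, 11, 30] -> [18] and [11, 30]
    Split: [11, 30] -> [11] and [30]
    Merge: [11] + [30] -> [11, 30]
  Merge: [18] + [11, 30] -> [11, 18, 30]
  Split: [19, 23, 25] -> [19] and [23, 25]
    Split: [23, 25] -> [23] and [25]
    Merge: [23] + [25] -> [23, 25]
  Merge: [19] + [23, 25] -> [19, 23, 25]
Merge: [11, 18, 30] + [19, 23, 25] -> [11, 18, 19, 23, 25, 30]

Final sorted array: [11, 18, 19, 23, 25, 30]

The merge sort proceeds by recursively splitting the array and merging sorted halves.
After all merges, the sorted array is [11, 18, 19, 23, 25, 30].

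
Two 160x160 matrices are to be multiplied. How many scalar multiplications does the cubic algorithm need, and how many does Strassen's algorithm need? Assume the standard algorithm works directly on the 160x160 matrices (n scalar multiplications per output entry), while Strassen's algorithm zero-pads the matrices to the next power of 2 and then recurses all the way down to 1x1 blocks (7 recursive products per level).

Matrix multiplication for 160x160 matrices:

Strassen's algorithm requires power-of-2 dimensions. Pad 160x160 to 256x256 (next power of 2).

Standard algorithm: 160^3 = 4096000 multiplications
Strassen's algorithm: 7^(log2(256)) = 7^8 = 5764801 multiplications
Difference: 4096000 - 5764801 = -1668801 (Strassen uses MORE here due to padding overhead — for small or just-over-power-of-2 n, padding can outweigh the per-level savings)

Standard: 4096000 multiplications (160^3). Strassen: 5764801 multiplications (7^8, after padding to 256x256). Strassen reduces 8 recursive multiplications to 7 at each level.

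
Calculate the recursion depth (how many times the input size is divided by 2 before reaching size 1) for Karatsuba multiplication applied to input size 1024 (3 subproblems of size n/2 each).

For divide and conquer with division factor 2:

Problem sizes at each level:
Level 0: 1024
Level 1: 512
Level 2: 256
Level 3: 128
Level 4: 64
Level 5: 32
Level 6: 16
Level 7: 8
Level 8: 4
Level 9: 2
Level 10: 1

The root is level 0 and the size-1 base case is level 10 (the tree spans levels 0 through 10, i.e. 11 levels counting the root), so the depth is the number of divisions: log_2(1024) = 10

The recursion tree depth is log_2(1024) = 10. At each level, the problem size is divided by 2, so it takes 10 divisions to reduce to a base case of size 1. The algorithm makes 3 recursive calls at each level.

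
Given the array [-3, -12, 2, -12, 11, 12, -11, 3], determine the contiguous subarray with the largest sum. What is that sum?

Using Kadane's algorithm on [-3, -12, 2, -12, 11, 12, -11, 3]:

Scanning through the array:
Position 1 (value -12): max_ending_here = -12, max_so_far = -3
Position 2 (value 2): max_ending_here = 2, max_so_far = 2
Position 3 (value -12): max_ending_here = -10, max_so_far = 2
Position 4 (value 11): max_ending_here = 11, max_so_far = 11
Position 5 (value 12): max_ending_here = 23, max_so_far = 23
Position 6 (value -11): max_ending_here = 12, max_so_far = 23
Position 7 (value 3): max_ending_here = 15, max_so_far = 23

Maximum subarray: [11, 12]
Maximum sum: 23

The maximum subarray is [11, 12] with sum 23. This subarray runs from index 4 to index 5.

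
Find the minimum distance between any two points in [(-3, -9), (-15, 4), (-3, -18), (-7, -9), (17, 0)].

Computing all pairwise distances among 5 points:

d((-3, -9), (-15, 4)) = 17.6918
d((-3, -9), (-3, -18)) = 9.0
d((-3, -9), (-7, -9)) = 4.0 <-- minimum
d((-3, -9), (17, 0)) = 21.9317
d((-15, 4), (-3, -18)) = 25.0599
d((-15, 4), (-7, -9)) = 15.2643
d((-15, 4), (17, 0)) = 32.249
d((-3, -18), (-7, -9)) = 9.8489
d((-3, -18), (17, 0)) = 26.9072
d((-7, -9), (17, 0)) = 25.632

Closest pair: (-3, -9) and (-7, -9) with distance 4.0

The closest pair is (-3, -9) and (-7, -9) with Euclidean distance 4.0. For 5 points, brute-force pairwise comparison is shown above. For large n, the divide-and-conquer algorithm (sort by x, recurse on halves, check the dividing strip) achieves O(n log n).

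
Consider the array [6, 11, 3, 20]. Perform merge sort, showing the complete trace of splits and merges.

Merge sort trace:

Split: [6, 11, 3, 20] -> [6, 11] and [3, 20]
  Split: [6, 11] -> [6] and [11]
  Merge: [6] + [11] -> [6, 11]
  Split: [3, 20] -> [3] and [20]
  Merge: [3] + [20] -> [3, 20]
Merge: [6, 11] + [3, 20] -> [3, 6, 11, 20]

Final sorted array: [3, 6, 11, 20]

The merge sort proceeds by recursively splitting the array and merging sorted halves.
After all merges, the sorted array is [3, 6, 11, 20].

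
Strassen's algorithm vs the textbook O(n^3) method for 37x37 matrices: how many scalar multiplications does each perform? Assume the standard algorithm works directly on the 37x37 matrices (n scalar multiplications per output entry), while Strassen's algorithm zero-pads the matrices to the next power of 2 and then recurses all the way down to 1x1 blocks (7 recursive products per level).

Matrix multiplication for 37x37 matrices:

Strassen's algorithm requires power-of-2 dimensions. Pad 37x37 to 64x64 (next power of 2).

Standard algorithm: 37^3 = 50653 multiplications
Strassen's algorithm: 7^(log2(64)) = 7^6 = 117649 multiplications
Difference: 50653 - 117649 = -66996 (Strassen uses MORE here due to padding overhead — for small or just-over-power-of-2 n, padding can outweigh the per-level savings)

Standard: 50653 multiplications (37^3). Strassen: 117649 multiplications (7^6, after padding to 64x64). Strassen reduces 8 recursive multiplications to 7 at each level.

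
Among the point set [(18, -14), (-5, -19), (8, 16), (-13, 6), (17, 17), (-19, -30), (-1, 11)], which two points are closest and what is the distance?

Computing all pairwise distances among 7 points:

d((18, -14), (-5, -19)) = 23.5372
d((18, -14), (8, 16)) = 31.6228
d((18, -14), (-13, 6)) = 36.8917
d((18, -14), (17, 17)) = 31.0161
d((18, -14), (-19, -30)) = 40.3113
d((18, -14), (-1, 11)) = 31.4006
d((-5, -19), (8, 16)) = 37.3363
d((-5, -19), (-13, 6)) = 26.2488
d((-5, -19), (17, 17)) = 42.19
d((-5, -19), (-19, -30)) = 17.8045
d((-5, -19), (-1, 11)) = 30.2655
d((8, 16), (-13, 6)) = 23.2594
d((8, 16), (17, 17)) = 9.0554 <-- minimum
d((8, 16), (-19, -30)) = 53.3385
d((8, 16), (-1, 11)) = 10.2956
d((-13, 6), (17, 17)) = 31.9531
d((-13, 6), (-19, -30)) = 36.4966
d((-13, 6), (-1, 11)) = 13.0
d((17, 17), (-19, -30)) = 59.203
d((17, 17), (-1, 11)) = 18.9737
d((-19, -30), (-1, 11)) = 44.7772

Closest pair: (8, 16) and (17, 17) with distance 9.0554

The closest pair is (8, 16) and (17, 17) with Euclidean distance 9.0554. For 7 points, brute-force pairwise comparison is shown above. For large n, the divide-and-conquer algorithm (sort by x, recurse on halves, check the dividing strip) achieves O(n log n).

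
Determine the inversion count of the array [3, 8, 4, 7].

Finding inversions in [3, 8, 4, 7]:

(1, 2): arr[1]=8 > arr[2]=4
(1, 3): arr[1]=8 > arr[3]=7

Total inversions: 2

The array has 2 inversion(s): (1,2), (1,3). Each pair (i,j) satisfies i < j and arr[i] > arr[j].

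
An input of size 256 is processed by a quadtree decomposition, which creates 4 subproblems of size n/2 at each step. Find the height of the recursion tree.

For divide and conquer with division factor 2:

Problem sizes at each level:
Level 0: 256
Level 1: 128
Level 2: 64
Level 3: 32
Level 4: 16
Level 5: 8
Level 6: 4
Level 7: 2
Level 8: 1

The root is level 0 and the size-1 base case is level 8 (the tree spans levels 0 through 8, i.e. 9 levels counting the root), so the depth is the number of divisions: log_2(256) = 8

The recursion tree depth is log_2(256) = 8. At each level, the problem size is divided by 2, so it takes 8 divisions to reduce to a base case of size 1. The algorithm makes 4 recursive calls at each level.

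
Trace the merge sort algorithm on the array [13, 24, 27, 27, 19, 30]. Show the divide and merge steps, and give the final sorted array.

Merge sort trace:

Split: [13, 24, 27, 27, 19, 30] -> [13, 24, 27] and [27, 19, 30]
  Split: [13, 24, 27] -> [13] and [24, 27]
    Split: [24, 27] -> [24] and [27]
    Merge: [24] + [27] -> [24, 27]
  Merge: [13] + [24, 27] -> [13, 24, 27]
  Split: [27, 19, 30] -> [27] and [19, 30]
    Split: [19, 30] -> [19] and [30]
    Merge: [19] + [30] -> [19, 30]
  Merge: [27] + [19, 30] -> [19, 27, 30]
Merge: [13, 24, 27] + [19, 27, 30] -> [13, 19, 24, 27, 27, 30]

Final sorted array: [13, 19, 24, 27, 27, 30]

The merge sort proceeds by recursively splitting the array and merging sorted halves.
After all merges, the sorted array is [13, 19, 24, 27, 27, 30].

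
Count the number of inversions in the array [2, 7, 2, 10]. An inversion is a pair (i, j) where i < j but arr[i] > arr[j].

Finding inversions in [2, 7, 2, 10]:

(1, 2): arr[1]=7 > arr[2]=2

Total inversions: 1

The array has 1 inversion(s): (1,2). Each pair (i,j) satisfies i < j and arr[i] > arr[j].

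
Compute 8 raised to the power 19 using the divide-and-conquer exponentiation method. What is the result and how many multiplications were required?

Computing 8^19 by squaring (build up from 8^1; each line after the first costs one multiplication):

8^1 = 8
8^2 = (8^1)^2 = 8^2 = 64
8^4 = (8^2)^2 = 64^2 = 4096
8^8 = (8^4)^2 = 4096^2 = 16777216
8^9 = 8 * 8^8 = 8 * 16777216 = 134217728
8^18 = (8^9)^2 = 134217728^2 = 18014398509481984
8^19 = 8 * 8^18 = 8 * 18014398509481984 = 144115188075855872

Result: 144115188075855872
Multiplications needed: 6 (6 lines after 8^1)

8^19 = 144115188075855872. Using exponentiation by squaring, this requires 6 multiplications. The key idea: if the exponent is even, square the half-power; if odd, multiply by the base once.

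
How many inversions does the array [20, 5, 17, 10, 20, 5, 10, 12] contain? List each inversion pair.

Finding inversions in [20, 5, 17, 10, 20, 5, 10, 12]:

(0, 1): arr[0]=20 > arr[1]=5
(0, 2): arr[0]=20 > arr[2]=17
(0, 3): arr[0]=20 > arr[3]=10
(0, 5): arr[0]=20 > arr[5]=5
(0, 6): arr[0]=20 > arr[6]=10
(0, 7): arr[0]=20 > arr[7]=12
(2, 3): arr[2]=17 > arr[3]=10
(2, 5): arr[2]=17 > arr[5]=5
(2, 6): arr[2]=17 > arr[6]=10
(2, 7): arr[2]=17 > arr[7]=12
(3, 5): arr[3]=10 > arr[5]=5
(4, 5): arr[4]=20 > arr[5]=5
(4, 6): arr[4]=20 > arr[6]=10
(4, 7): arr[4]=20 > arr[7]=12

Total inversions: 14

The array has 14 inversion(s): (0,1), (0,2), (0,3), (0,5), (0,6), (0,7), (2,3), (2,5), (2,6), (2,7), (3,5), (4,5), (4,6), (4,7). Each pair (i,j) satisfies i < j and arr[i] > arr[j].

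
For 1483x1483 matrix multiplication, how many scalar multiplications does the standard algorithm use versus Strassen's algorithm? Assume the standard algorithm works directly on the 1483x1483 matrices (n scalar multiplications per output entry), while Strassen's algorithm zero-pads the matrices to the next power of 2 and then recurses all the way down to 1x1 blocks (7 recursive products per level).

Matrix multiplication for 1483x1483 matrices:

Strassen's algorithm requires power-of-2 dimensions. Pad 1483x1483 to 2048x2048 (next power of 2).

Standard algorithm: 1483^3 = 3261545587 multiplications
Strassen's algorithm: 7^(log2(2048)) = 7^11 = 1977326743 multiplications
Savings: 3261545587 - 1977326743 = 1284218844 multiplications

Standard: 3261545587 multiplications (1483^3). Strassen: 1977326743 multiplications (7^11, after padding to 2048x2048). Strassen reduces 8 recursive multiplications to 7 at each level.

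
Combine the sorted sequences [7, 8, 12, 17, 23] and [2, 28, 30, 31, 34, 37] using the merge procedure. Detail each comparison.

Merging process:

Compare 7 vs 2: take 2 from right. Merged: [2]
Compare 7 vs 28: take 7 from left. Merged: [2, 7]
Compare 8 vs 28: take 8 from left. Merged: [2, 7, 8]
Compare 12 vs 28: take 12 from left. Merged: [2, 7, 8, 12]
Compare 17 vs 28: take 17 from left. Merged: [2, 7, 8, 12, 17]
Compare 23 vs 28: take 23 from left. Merged: [2, 7, 8, 12, 17, 23]
Append remaining from right: [28, 30, 31, 34, 37]. Merged: [2, 7, 8, 12, 17, 23, 28, 30, 31, 34, 37]

Final merged array: [2, 7, 8, 12, 17, 23, 28, 30, 31, 34, 37]
Total comparisons: 6

The merged array is [2, 7, 8, 12, 17, 23, 28, 30, 31, 34, 37], requiring 6 comparisons. The merge step runs in O(n) time where n is the total number of elements.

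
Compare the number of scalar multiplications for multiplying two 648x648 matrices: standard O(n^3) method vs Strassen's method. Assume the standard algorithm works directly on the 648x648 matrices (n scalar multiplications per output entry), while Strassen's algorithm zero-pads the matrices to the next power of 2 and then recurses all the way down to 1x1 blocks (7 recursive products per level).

Matrix multiplication for 648x648 matrices:

Strassen's algorithm requires power-of-2 dimensions. Pad 648x648 to 1024x1024 (next power of 2).

Standard algorithm: 648^3 = 272097792 multiplications
Strassen's algorithm: 7^(log2(1024)) = 7^10 = 282475249 multiplications
Difference: 272097792 - 282475249 = -10377457 (Strassen uses MORE here due to padding overhead — for small or just-over-power-of-2 n, padding can outweigh the per-level savings)

Standard: 272097792 multiplications (648^3). Strassen: 282475249 multiplications (7^10, after padding to 1024x1024). Strassen reduces 8 recursive multiplications to 7 at each level.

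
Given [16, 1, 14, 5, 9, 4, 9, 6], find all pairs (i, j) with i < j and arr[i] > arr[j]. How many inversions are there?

Finding inversions in [16, 1, 14, 5, 9, 4, 9, 6]:

(0, 1): arr[0]=16 > arr[1]=1
(0, 2): arr[0]=16 > arr[2]=14
(0, 3): arr[0]=16 > arr[3]=5
(0, 4): arr[0]=16 > arr[4]=9
(0, 5): arr[0]=16 > arr[5]=4
(0, 6): arr[0]=16 > arr[6]=9
(0, 7): arr[0]=16 > arr[7]=6
(2, 3): arr[2]=14 > arr[3]=5
(2, 4): arr[2]=14 > arr[4]=9
(2, 5): arr[2]=14 > arr[5]=4
(2, 6): arr[2]=14 > arr[6]=9
(2, 7): arr[2]=14 > arr[7]=6
(3, 5): arr[3]=5 > arr[5]=4
(4, 5): arr[4]=9 > arr[5]=4
(4, 7): arr[4]=9 > arr[7]=6
(6, 7): arr[6]=9 > arr[7]=6

Total inversions: 16

The array has 16 inversion(s): (0,1), (0,2), (0,3), (0,4), (0,5), (0,6), (0,7), (2,3), (2,4), (2,5), (2,6), (2,7), (3,5), (4,5), (4,7), (6,7). Each pair (i,j) satisfies i < j and arr[i] > arr[j].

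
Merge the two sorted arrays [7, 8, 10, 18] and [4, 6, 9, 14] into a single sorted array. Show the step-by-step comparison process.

Merging process:

Compare 7 vs 4: take 4 from right. Merged: [4]
Compare 7 vs 6: take 6 from right. Merged: [4, 6]
Compare 7 vs 9: take 7 from left. Merged: [4, 6, 7]
Compare 8 vs 9: take 8 from left. Merged: [4, 6, 7, 8]
Compare 10 vs 9: take 9 from right. Merged: [4, 6, 7, 8, 9]
Compare 10 vs 14: take 10 from left. Merged: [4, 6, 7, 8, 9, 10]
Compare 18 vs 14: take 14 from right. Merged: [4, 6, 7, 8, 9, 10, 14]
Append remaining from left: [18]. Merged: [4, 6, 7, 8, 9, 10, 14, 18]

Final merged array: [4, 6, 7, 8, 9, 10, 14, 18]
Total comparisons: 7

The merged array is [4, 6, 7, 8, 9, 10, 14, 18], requiring 7 comparisons. The merge step runs in O(n) time where n is the total number of elements.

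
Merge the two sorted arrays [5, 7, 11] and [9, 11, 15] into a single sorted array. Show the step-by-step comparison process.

Merging process:

Compare 5 vs 9: take 5 from left. Merged: [5]
Compare 7 vs 9: take 7 from left. Merged: [5, 7]
Compare 11 vs 9: take 9 from right. Merged: [5, 7, 9]
Compare 11 vs 11: take 11 from left. Merged: [5, 7, 9, 11]
Append remaining from right: [11, 15]. Merged: [5, 7, 9, 11, 11, 15]

Final merged array: [5, 7, 9, 11, 11, 15]
Total comparisons: 4

The merged array is [5, 7, 9, 11, 11, 15], requiring 4 comparisons. The merge step runs in O(n) time where n is the total number of elements.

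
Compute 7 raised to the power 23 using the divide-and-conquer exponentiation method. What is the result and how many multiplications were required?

Computing 7^23 by squaring (build up from 7^1; each line after the first costs one multiplication):

7^1 = 7
7^2 = (7^1)^2 = 7^2 = 49
7^4 = (7^2)^2 = 49^2 = 2401
7^5 = 7 * 7^4 = 7 * 2401 = 16807
7^10 = (7^5)^2 = 16807^2 = 282475249
7^11 = 7 * 7^10 = 7 * 282475249 = 1977326743
7^22 = (7^11)^2 = 1977326743^2 = 3909821048582988049
7^23 = 7 * 7^22 = 7 * 3909821048582988049 = 27368747340080916343

Result: 27368747340080916343
Multiplications needed: 7 (7 lines after 7^1)

7^23 = 27368747340080916343. Using exponentiation by squaring, this requires 7 multiplications. The key idea: if the exponent is even, square the half-power; if odd, multiply by the base once.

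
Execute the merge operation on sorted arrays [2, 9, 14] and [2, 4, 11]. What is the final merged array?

Merging process:

Compare 2 vs 2: take 2 from left. Merged: [2]
Compare 9 vs 2: take 2 from right. Merged: [2, 2]
Compare 9 vs 4: take 4 from right. Merged: [2, 2, 4]
Compare 9 vs 11: take 9 from left. Merged: [2, 2, 4, 9]
Compare 14 vs 11: take 11 from right. Merged: [2, 2, 4, 9, 11]
Append remaining from left: [14]. Merged: [2, 2, 4, 9, 11, 14]

Final merged array: [2, 2, 4, 9, 11, 14]
Total comparisons: 5

The merged array is [2, 2, 4, 9, 11, 14], requiring 5 comparisons. The merge step runs in O(n) time where n is the total number of elements.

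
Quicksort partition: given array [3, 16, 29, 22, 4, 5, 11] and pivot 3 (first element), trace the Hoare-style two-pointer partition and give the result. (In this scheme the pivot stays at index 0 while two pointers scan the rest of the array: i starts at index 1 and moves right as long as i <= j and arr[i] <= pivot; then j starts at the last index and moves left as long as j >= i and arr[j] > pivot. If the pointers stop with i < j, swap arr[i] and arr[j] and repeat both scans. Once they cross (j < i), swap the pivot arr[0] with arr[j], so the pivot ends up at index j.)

Hoare-style two-pointer partition with pivot = 3:

Initial array: [3, 16, 29, 22, 4, 5, 11]

Pointers start at i = 1, j = 6.
i ends at 1, j ends at 0: the pointers have crossed (j < i), so scanning stops.

j = 0, so swapping arr[0] with arr[j] leaves the pivot at position 0: [3, 16, 29, 22, 4, 5, 11]
Pivot position: 0

After partitioning with pivot 3, the array becomes [3, 16, 29, 22, 4, 5, 11]. The pivot is placed at index 0. All elements to the left of the pivot are <= 3, and all elements to the right are > 3.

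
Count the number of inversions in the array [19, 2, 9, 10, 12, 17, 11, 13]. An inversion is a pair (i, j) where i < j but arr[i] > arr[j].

Finding inversions in [19, 2, 9, 10, 12, 17, 11, 13]:

(0, 1): arr[0]=19 > arr[1]=2
(0, 2): arr[0]=19 > arr[2]=9
(0, 3): arr[0]=19 > arr[3]=10
(0, 4): arr[0]=19 > arr[4]=12
(0, 5): arr[0]=19 > arr[5]=17
(0, 6): arr[0]=19 > arr[6]=11
(0, 7): arr[0]=19 > arr[7]=13
(4, 6): arr[4]=12 > arr[6]=11
(5, 6): arr[5]=17 > arr[6]=11
(5, 7): arr[5]=17 > arr[7]=13

Total inversions: 10

The array has 10 inversion(s): (0,1), (0,2), (0,3), (0,4), (0,5), (0,6), (0,7), (4,6), (5,6), (5,7). Each pair (i,j) satisfies i < j and arr[i] > arr[j].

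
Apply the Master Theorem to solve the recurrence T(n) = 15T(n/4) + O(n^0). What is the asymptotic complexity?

Master Theorem for T(n) = 15T(n/4) + O(n^0):

a = 15, b = 4, c = 0
log_b(a) = log_4(15) = 1.9534

Case 1: c = 0 < log_4(15) = 1.9534
T(n) = O(n^(log_4 15))

For T(n) = 15T(n/4) + O(n^0): log_4(15) = 1.9534. This is Case 1 of the Master Theorem (c < log_b(a), work dominated by leaves), giving O(n^(log_4 15)).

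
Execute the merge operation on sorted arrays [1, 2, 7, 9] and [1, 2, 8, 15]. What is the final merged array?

Merging process:

Compare 1 vs 1: take 1 from left. Merged: [1]
Compare 2 vs 1: take 1 from right. Merged: [1, 1]
Compare 2 vs 2: take 2 from left. Merged: [1, 1, 2]
Compare 7 vs 2: take 2 from right. Merged: [1, 1, 2, 2]
Compare 7 vs 8: take 7 from left. Merged: [1, 1, 2, 2, 7]
Compare 9 vs 8: take 8 from right. Merged: [1, 1, 2, 2, 7, 8]
Compare 9 vs 15: take 9 from left. Merged: [1, 1, 2, 2, 7, 8, 9]
Append remaining from right: [15]. Merged: [1, 1, 2, 2, 7, 8, 9, 15]

Final merged array: [1, 1, 2, 2, 7, 8, 9, 15]
Total comparisons: 7

The merged array is [1, 1, 2, 2, 7, 8, 9, 15], requiring 7 comparisons. The merge step runs in O(n) time where n is the total number of elements.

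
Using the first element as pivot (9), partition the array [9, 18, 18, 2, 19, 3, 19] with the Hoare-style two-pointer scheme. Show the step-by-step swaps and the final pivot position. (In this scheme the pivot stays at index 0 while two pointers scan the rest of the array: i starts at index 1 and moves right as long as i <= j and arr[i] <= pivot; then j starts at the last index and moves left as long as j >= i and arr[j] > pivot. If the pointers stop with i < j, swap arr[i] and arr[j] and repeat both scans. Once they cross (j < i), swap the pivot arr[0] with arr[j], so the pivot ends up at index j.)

Hoare-style two-pointer partition with pivot = 9:

Initial array: [9, 18, 18, 2, 19, 3, 19]

Pointers start at i = 1, j = 6.
i stops at index 1 (arr[1]=18 > 9), j stops at index 5 (arr[5]=3 <= 9): swap arr[1] and arr[5], array becomes [9, 3, 18, 2, 19, 18, 19]
i stops at index 2 (arr[2]=18 > 9), j stops at index 3 (arr[3]=2 <= 9): swap arr[2] and arr[3], array becomes [9, 3, 2, 18, 19, 18, 19]
i ends at 3, j ends at 2: the pointers have crossed (j < i), so scanning stops.

Swap pivot arr[0] with arr[2] to place pivot at position 2: [2, 3, 9, 18, 19, 18, 19]
Pivot position: 2

After partitioning with pivot 9, the array becomes [2, 3, 9, 18, 19, 18, 19]. The pivot is placed at index 2. All elements to the left of the pivot are <= 9, and all elements to the right are > 9.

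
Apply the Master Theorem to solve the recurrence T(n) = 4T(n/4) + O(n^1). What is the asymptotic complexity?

Master Theorem for T(n) = 4T(n/4) + O(n^1):

a = 4, b = 4, c = 1
log_b(a) = log_4(4) = 1.0000

Case 2: c = 1 = log_4(4) = 1.0000
T(n) = O(n^1 log n) = O(n log n)

For T(n) = 4T(n/4) + O(n^1): log_4(4) = 1.0000. This is Case 2 of the Master Theorem (c = log_b(a), equal work at all levels), giving O(n log n).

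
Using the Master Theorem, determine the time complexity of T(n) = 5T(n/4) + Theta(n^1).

Master Theorem for T(n) = 5T(n/4) + O(n^1):

a = 5, b = 4, c = 1
log_b(a) = log_4(5) = 1.1610

Case 1: c = 1 < log_4(5) = 1.1610
T(n) = O(n^(log_4 5))

For T(n) = 5T(n/4) + O(n^1): log_4(5) = 1.1610. This is Case 1 of the Master Theorem (c < log_b(a), work dominated by leaves), giving O(n^(log_4 5)).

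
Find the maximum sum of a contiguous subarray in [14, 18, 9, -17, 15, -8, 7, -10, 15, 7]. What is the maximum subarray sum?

Using Kadane's algorithm on [14, 18, 9, -17, 15, -8, 7, -10, 15, 7]:

Scanning through the array:
Position 1 (value 18): max_ending_here = 32, max_so_far = 32
Position 2 (value 9): max_ending_here = 41, max_so_far = 41
Position 3 (value -17): max_ending_here = 24, max_so_far = 41
Position 4 (value 15): max_ending_here = 39, max_so_far = 41
Position 5 (value -8): max_ending_here = 31, max_so_far = 41
Position 6 (value 7): max_ending_here = 38, max_so_far = 41
Position 7 (value -10): max_ending_here = 28, max_so_far = 41
Position 8 (value 15): max_ending_here = 43, max_so_far = 43
Position 9 (value 7): max_ending_here = 50, max_so_far = 50

Maximum subarray: [14, 18, 9, -17, 15, -8, 7, -10, 15, 7]
Maximum sum: 50

The maximum subarray is [14, 18, 9, -17, 15, -8, 7, -10, 15, 7] with sum 50. This subarray runs from index 0 to index 9.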